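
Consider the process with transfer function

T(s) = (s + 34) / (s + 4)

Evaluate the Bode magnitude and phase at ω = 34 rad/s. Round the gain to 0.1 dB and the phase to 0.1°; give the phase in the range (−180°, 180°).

3.0 dB, -38.3°

Substitute s = j34:
Numerator: (j34) + 34 = 34 + j34
Denominator: (j34) + 4 = 4 + j34
|N| = √(34² + 34²) ≈ 48.083, ∠N ≈ 45.00°
|D| = √(4² + 34²) ≈ 34.234, ∠D ≈ 83.29°
|T| = 48.083 / 34.234 ≈ 1.4045
Gain = 20 log₁₀(1.4045) ≈ 2.95 dB
∠T = 45.00° − 83.29° = -38.29°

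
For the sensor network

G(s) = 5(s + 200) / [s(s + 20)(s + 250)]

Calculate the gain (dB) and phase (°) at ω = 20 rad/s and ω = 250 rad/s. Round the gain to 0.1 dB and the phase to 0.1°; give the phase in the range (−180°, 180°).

ω = 20: -43.0 dB, -133.9°; ω = 250: -82.8 dB, -169.1°

At s = jω = j20:
zero (s+200): 200 + j20 → |·| = √(200²+20²) = √40400 ≈ 201, ∠ = arctan(20/200) ≈ 5.71°
pole (s+20): 20 + j20 → |·| = √(20²+20²) = √800 ≈ 28.284, ∠ = arctan(20/20) ≈ 45.00°
pole (s+250): 250 + j20 → |·| = √(250²+20²) = √62900 ≈ 250.8, ∠ = arctan(20/250) ≈ 4.57°
pole at origin: |s| = 20, ∠ = 90.00° (in denominator)
|G| = 5 · 201 / 1.4187e+05 ≈ 0.007084
Gain = 20 log₁₀(0.007084) ≈ -42.99 dB
∠G = 5.71° − 139.57° = -133.86°

At s = jω = j250:
zero (s+200): 200 + j250 → |·| = √(200²+250²) = √102500 ≈ 320.16, ∠ = arctan(250/200) ≈ 51.34°
pole (s+20): 20 + j250 → |·| = √(20²+250²) = √62900 ≈ 250.8, ∠ = arctan(250/20) ≈ 85.43°
pole (s+250): 250 + j250 → |·| = √(250²+250²) = √125000 ≈ 353.55, ∠ = arctan(250/250) ≈ 45.00°
pole at origin: |s| = 250, ∠ = 90.00° (in denominator)
|G| = 5 · 320.16 / 2.2168e+07 ≈ 7.2212e-05
Gain = 20 log₁₀(7.2212e-05) ≈ -82.83 dB
∠G = 51.34° − 220.43° = -169.09°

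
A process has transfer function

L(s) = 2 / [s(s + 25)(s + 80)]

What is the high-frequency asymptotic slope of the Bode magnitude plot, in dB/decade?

Each pole contributes −20 dB/decade at high frequency; each zero contributes +20 dB/decade.
Net: 0 zero(s) − 3 pole(s) → -60 dB/decade.

-60 dB/decade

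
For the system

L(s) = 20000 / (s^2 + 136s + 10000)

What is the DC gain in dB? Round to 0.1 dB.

6.0 dB

L(0) = 20000 / 10000 = 2
20 log₁₀(2) ≈ 6.02 dB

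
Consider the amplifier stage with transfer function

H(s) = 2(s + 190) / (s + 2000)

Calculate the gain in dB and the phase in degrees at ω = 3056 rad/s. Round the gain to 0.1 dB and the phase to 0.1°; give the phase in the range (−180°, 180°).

4.5 dB, 29.6°

At s = jω = j3056:
zero (s+190): 190 + j3056 → |·| = √(190²+3056²) = √9375236 ≈ 3061.9, ∠ = arctan(3056/190) ≈ 86.44°
pole (s+2000): 2000 + j3056 → |·| = √(2000²+3056²) = √13339136 ≈ 3652.3, ∠ = arctan(3056/2000) ≈ 56.80°
|H| = 2 · 3061.9 / 3652.3 ≈ 1.6767
Gain = 20 log₁₀(1.6767) ≈ 4.49 dB
∠H = 86.44° − 56.80° = 29.64°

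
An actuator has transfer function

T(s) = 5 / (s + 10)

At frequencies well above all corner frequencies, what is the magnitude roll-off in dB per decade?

Each pole contributes −20 dB/decade at high frequency; each zero contributes +20 dB/decade.
Net: 0 zero(s) − 1 pole(s) → -20 dB/decade.

-20 dB/decade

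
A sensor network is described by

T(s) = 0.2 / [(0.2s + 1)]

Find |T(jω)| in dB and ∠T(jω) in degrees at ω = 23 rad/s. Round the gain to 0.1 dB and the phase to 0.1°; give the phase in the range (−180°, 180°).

At ω = 23 rad/s:
pole (1 + j23·0.2) = 1 + j4.6 → |·| ≈ 4.7074, ∠ ≈ 77.74°
|T| = 0.2 · 1 / (4.7074) ≈ 0.042486
Gain = 20 log₁₀(0.042486) ≈ -27.44 dB
∠T = (0°) − (77.74°) = -77.74°

-27.4 dB, -77.7°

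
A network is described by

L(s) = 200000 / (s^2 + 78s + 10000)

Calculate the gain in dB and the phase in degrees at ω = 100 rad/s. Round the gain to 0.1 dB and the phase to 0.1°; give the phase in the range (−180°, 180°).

At s = jω = j100:
quadratic: (j100)² + 78·j100 + 10000 = 0 + j7800 → |·| ≈ 7800, ∠ ≈ 90.00°
|L| = 200000 / 7800 ≈ 25.641
Gain = 20 log₁₀(25.641) ≈ 28.18 dB
∠L = 0.00° − 90.00° = -90.00°

28.2 dB, -90.0°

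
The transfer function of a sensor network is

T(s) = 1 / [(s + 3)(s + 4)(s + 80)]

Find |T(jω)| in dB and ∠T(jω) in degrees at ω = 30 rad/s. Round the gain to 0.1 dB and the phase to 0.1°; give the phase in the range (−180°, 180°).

-97.8 dB, 172.7°

At s = jω = j30:
pole (s+3): 3 + j30 → |·| = √(3²+30²) = √909 ≈ 30.15, ∠ = arctan(30/3) ≈ 84.29°
pole (s+4): 4 + j30 → |·| = √(4²+30²) = √916 ≈ 30.265, ∠ = arctan(30/4) ≈ 82.41°
pole (s+80): 80 + j30 → |·| = √(80²+30²) = √7300 ≈ 85.44, ∠ = arctan(30/80) ≈ 20.56°
|T| = 1 / 77963 ≈ 1.2827e-05
Gain = 20 log₁₀(1.2827e-05) ≈ -97.84 dB
∠T = 0.00° − 187.26° = -187.26° ≡ 172.74° (principal value)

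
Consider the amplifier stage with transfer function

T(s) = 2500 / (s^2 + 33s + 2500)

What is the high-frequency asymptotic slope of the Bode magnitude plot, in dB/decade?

Each pole contributes −20 dB/decade at high frequency; each zero contributes +20 dB/decade.
Net: 0 zero(s) − 2 pole(s) → -40 dB/decade.

-40 dB/decade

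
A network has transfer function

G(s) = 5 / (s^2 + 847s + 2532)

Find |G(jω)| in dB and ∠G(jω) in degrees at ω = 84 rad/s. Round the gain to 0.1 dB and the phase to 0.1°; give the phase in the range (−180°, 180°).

Substitute s = j84:
Numerator: 5 = 5 + j0
Denominator: (j84)^2 + 847(j84) + 2532 = -4524 + j71148
|N| = √(5² + 0²) ≈ 5, ∠N ≈ 0.00°
|D| = √(4524² + 71148²) ≈ 71292, ∠D ≈ 93.64°
|G| = 5 / 71292 ≈ 7.0134e-05
Gain = 20 log₁₀(7.0134e-05) ≈ -83.08 dB
∠G = 0.00° − 93.64° = -93.64°

-83.1 dB, -93.6°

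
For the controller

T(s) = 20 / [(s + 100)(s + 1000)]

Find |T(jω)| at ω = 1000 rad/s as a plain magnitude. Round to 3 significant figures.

At s = jω = j1000:
pole (s+100): 100 + j1000 → |·| = √(100²+1000²) = √1010000 ≈ 1005, ∠ = arctan(1000/100) ≈ 84.29°
pole (s+1000): 1000 + j1000 → |·| = √(1000²+1000²) = √2000000 ≈ 1414.2, ∠ = arctan(1000/1000) ≈ 45.00°
|T| = 20 / 1.4213e+06 ≈ 1.4072e-05

1.41e-05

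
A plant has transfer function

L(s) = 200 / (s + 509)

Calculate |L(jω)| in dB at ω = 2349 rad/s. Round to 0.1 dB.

-21.6 dB

At s = jω = j2349:
pole (s+509): 509 + j2349 → |·| = √(509²+2349²) = √5776882 ≈ 2403.5, ∠ = arctan(2349/509) ≈ 77.77°
|L| = 200 / 2403.5 ≈ 0.083212
Gain = 20 log₁₀(0.083212) ≈ -21.60 dB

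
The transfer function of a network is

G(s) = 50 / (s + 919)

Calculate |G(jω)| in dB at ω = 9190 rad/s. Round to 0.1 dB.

-45.3 dB

Substitute s = j9190:
Numerator: 50 = 50 + j0
Denominator: (j9190) + 919 = 919 + j9190
|N| = √(50² + 0²) ≈ 50, ∠N ≈ 0.00°
|D| = √(919² + 9190²) ≈ 9235.8, ∠D ≈ 84.29°
|G| = 50 / 9235.8 ≈ 0.0054137
Gain = 20 log₁₀(0.0054137) ≈ -45.33 dB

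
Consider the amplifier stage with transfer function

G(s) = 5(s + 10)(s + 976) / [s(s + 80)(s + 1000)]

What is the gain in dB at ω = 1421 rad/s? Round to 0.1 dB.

-49.2 dB

At s = jω = j1421:
zero (s+10): 10 + j1421 → |·| = √(10²+1421²) = √2019341 ≈ 1421, ∠ = arctan(1421/10) ≈ 89.60°
zero (s+976): 976 + j1421 → |·| = √(976²+1421²) = √2971817 ≈ 1723.9, ∠ = arctan(1421/976) ≈ 55.52°
pole (s+80): 80 + j1421 → |·| = √(80²+1421²) = √2025641 ≈ 1423.3, ∠ = arctan(1421/80) ≈ 86.78°
pole (s+1000): 1000 + j1421 → |·| = √(1000²+1421²) = √3019241 ≈ 1737.6, ∠ = arctan(1421/1000) ≈ 54.86°
pole at origin: |s| = 1421, ∠ = 90.00° (in denominator)
|G| = 5 · 2.4497e+06 / 3.5143e+09 ≈ 0.0034853
Gain = 20 log₁₀(0.0034853) ≈ -49.16 dB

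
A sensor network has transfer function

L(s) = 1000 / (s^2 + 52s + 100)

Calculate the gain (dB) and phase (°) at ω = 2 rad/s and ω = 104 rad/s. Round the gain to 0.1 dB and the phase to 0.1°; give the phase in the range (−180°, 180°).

ω = 2: 17.0 dB, -47.3°; ω = 104: -21.6 dB, -153.2°

Substitute s = j2:
Numerator: 1000 = 1000 + j0
Denominator: (j2)^2 + 52(j2) + 100 = 96 + j104
|N| = √(1000² + 0²) ≈ 1000, ∠N ≈ 0.00°
|D| = √(96² + 104²) ≈ 141.53, ∠D ≈ 47.29°
|L| = 1000 / 141.53 ≈ 7.0656
Gain = 20 log₁₀(7.0656) ≈ 16.98 dB
∠L = 0.00° − 47.29° = -47.29°

Substitute s = j104:
Numerator: 1000 = 1000 + j0
Denominator: (j104)^2 + 52(j104) + 100 = -10716 + j5408
|N| = √(1000² + 0²) ≈ 1000, ∠N ≈ 0.00°
|D| = √(10716² + 5408²) ≈ 12003, ∠D ≈ 153.22°
|L| = 1000 / 12003 ≈ 0.083313
Gain = 20 log₁₀(0.083313) ≈ -21.59 dB
∠L = 0.00° − 153.22° = -153.22°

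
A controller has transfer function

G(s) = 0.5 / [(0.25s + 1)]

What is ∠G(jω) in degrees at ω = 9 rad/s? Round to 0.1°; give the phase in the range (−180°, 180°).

At ω = 9 rad/s:
pole (1 + j9·0.25) = 1 + j2.25 → |·| ≈ 2.4622, ∠ ≈ 66.04°
∠G = (0°) − (66.04°) = -66.04°

-66.0°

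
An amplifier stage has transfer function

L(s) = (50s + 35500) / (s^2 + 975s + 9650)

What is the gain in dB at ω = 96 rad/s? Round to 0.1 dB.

-8.3 dB

Substitute s = j96:
Numerator: 50(j96) + 35500 = 35500 + j4800
Denominator: (j96)^2 + 975(j96) + 9650 = 434 + j93600
|N| = √(35500² + 4800²) ≈ 35823, ∠N ≈ 7.70°
|D| = √(434² + 93600²) ≈ 93601, ∠D ≈ 89.73°
|L| = 35823 / 93601 ≈ 0.38272
Gain = 20 log₁₀(0.38272) ≈ -8.34 dB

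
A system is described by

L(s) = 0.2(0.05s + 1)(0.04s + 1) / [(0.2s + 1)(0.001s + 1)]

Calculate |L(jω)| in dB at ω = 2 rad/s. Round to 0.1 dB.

At ω = 2 rad/s:
zero (1 + j2·0.05) = 1 + j0.1 → |·| ≈ 1.005, ∠ ≈ 5.71°
zero (1 + j2·0.04) = 1 + j0.08 → |·| ≈ 1.0032, ∠ ≈ 4.57°
pole (1 + j2·0.2) = 1 + j0.4 → |·| ≈ 1.077, ∠ ≈ 21.80°
pole (1 + j2·0.001) = 1 + j0.002 → |·| ≈ 1, ∠ ≈ 0.11°
|L| = 0.2 · 1.005 · 1.0032 / (1.077 · 1) ≈ 0.18723
Gain = 20 log₁₀(0.18723) ≈ -14.55 dB

-14.6 dB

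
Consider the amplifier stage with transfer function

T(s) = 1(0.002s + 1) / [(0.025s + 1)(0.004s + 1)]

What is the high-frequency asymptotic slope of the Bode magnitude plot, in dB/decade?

Each pole contributes −20 dB/decade at high frequency; each zero contributes +20 dB/decade.
Net: 1 zero(s) − 2 pole(s) → -20 dB/decade.

-20 dB/decade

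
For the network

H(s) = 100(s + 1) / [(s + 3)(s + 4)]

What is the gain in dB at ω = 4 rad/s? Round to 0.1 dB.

23.3 dB

At s = jω = j4:
zero (s+1): 1 + j4 → |·| = √(1²+4²) = √17 ≈ 4.1231, ∠ = arctan(4/1) ≈ 75.96°
pole (s+3): 3 + j4 → |·| = √(3²+4²) = √25 ≈ 5, ∠ = arctan(4/3) ≈ 53.13°
pole (s+4): 4 + j4 → |·| = √(4²+4²) = √32 ≈ 5.6569, ∠ = arctan(4/4) ≈ 45.00°
|H| = 100 · 4.1231 / 28.285 ≈ 14.577
Gain = 20 log₁₀(14.577) ≈ 23.27 dB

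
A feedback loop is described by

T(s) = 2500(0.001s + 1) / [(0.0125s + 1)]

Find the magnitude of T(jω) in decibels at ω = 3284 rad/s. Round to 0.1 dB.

At ω = 3284 rad/s:
zero (1 + j3284·0.001) = 1 + j3.284 → |·| ≈ 3.4329, ∠ ≈ 73.06°
pole (1 + j3284·0.0125) = 1 + j41.05 → |·| ≈ 41.062, ∠ ≈ 88.60°
|T| = 2500 · 3.4329 / (41.062) ≈ 209.01
Gain = 20 log₁₀(209.01) ≈ 46.40 dB

46.4 dB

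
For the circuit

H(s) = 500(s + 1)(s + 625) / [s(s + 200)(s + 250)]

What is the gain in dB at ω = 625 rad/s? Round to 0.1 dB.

0.0 dB

At s = jω = j625:
zero (s+1): 1 + j625 → |·| = √(1²+625²) = √390626 ≈ 625, ∠ = arctan(625/1) ≈ 89.91°
zero (s+625): 625 + j625 → |·| = √(625²+625²) = √781250 ≈ 883.88, ∠ = arctan(625/625) ≈ 45.00°
pole (s+200): 200 + j625 → |·| = √(200²+625²) = √430625 ≈ 656.22, ∠ = arctan(625/200) ≈ 72.26°
pole (s+250): 250 + j625 → |·| = √(250²+625²) = √453125 ≈ 673.15, ∠ = arctan(625/250) ≈ 68.20°
pole at origin: |s| = 625, ∠ = 90.00° (in denominator)
|H| = 500 · 5.5242e+05 / 2.7608e+08 ≈ 1.0005
Gain = 20 log₁₀(1.0005) ≈ 0.00 dB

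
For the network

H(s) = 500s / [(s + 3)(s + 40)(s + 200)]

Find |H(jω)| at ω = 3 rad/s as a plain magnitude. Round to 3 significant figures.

At s = jω = j3:
zero at origin: s = j3 → |·| = 3, ∠ = 90.00°
pole (s+3): 3 + j3 → |·| = √(3²+3²) = √18 ≈ 4.2426, ∠ = arctan(3/3) ≈ 45.00°
pole (s+40): 40 + j3 → |·| = √(40²+3²) = √1609 ≈ 40.112, ∠ = arctan(3/40) ≈ 4.29°
pole (s+200): 200 + j3 → |·| = √(200²+3²) = √40009 ≈ 200.02, ∠ = arctan(3/200) ≈ 0.86°
|H| = 500 · 3 / 34039 ≈ 0.044067

0.0441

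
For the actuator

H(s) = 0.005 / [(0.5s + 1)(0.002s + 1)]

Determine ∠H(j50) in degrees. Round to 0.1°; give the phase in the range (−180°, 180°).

-93.4°

At ω = 50 rad/s:
pole (1 + j50·0.5) = 1 + j25 → |·| ≈ 25.02, ∠ ≈ 87.71°
pole (1 + j50·0.002) = 1 + j0.1 → |·| ≈ 1.005, ∠ ≈ 5.71°
∠H = (0°) − (87.71° + 5.71°) = -93.42°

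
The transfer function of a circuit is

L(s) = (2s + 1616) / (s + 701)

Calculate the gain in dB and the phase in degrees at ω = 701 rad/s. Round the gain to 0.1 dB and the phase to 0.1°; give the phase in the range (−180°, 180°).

Substitute s = j701:
Numerator: 2(j701) + 1616 = 1616 + j1402
Denominator: (j701) + 701 = 701 + j701
|N| = √(1616² + 1402²) ≈ 2139.4, ∠N ≈ 40.94°
|D| = √(701² + 701²) ≈ 991.36, ∠D ≈ 45.00°
|L| = 2139.4 / 991.36 ≈ 2.158
Gain = 20 log₁₀(2.158) ≈ 6.68 dB
∠L = 40.94° − 45.00° = -4.06°

6.7 dB, -4.1°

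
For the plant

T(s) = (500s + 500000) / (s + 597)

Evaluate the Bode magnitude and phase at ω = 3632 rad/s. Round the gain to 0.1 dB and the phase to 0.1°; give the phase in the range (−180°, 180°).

54.2 dB, -6.1°

Substitute s = j3632:
Numerator: 500(j3632) + 500000 = 500000 + j1816000
Denominator: (j3632) + 597 = 597 + j3632
|N| = √(500000² + 1816000²) ≈ 1.8836e+06, ∠N ≈ 74.61°
|D| = √(597² + 3632²) ≈ 3680.7, ∠D ≈ 80.67°
|T| = 1.8836e+06 / 3680.7 ≈ 511.75
Gain = 20 log₁₀(511.75) ≈ 54.18 dB
∠T = 74.61° − 80.67° = -6.06°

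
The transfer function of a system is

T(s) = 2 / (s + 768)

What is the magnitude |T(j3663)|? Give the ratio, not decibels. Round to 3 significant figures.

0.000534

Substitute s = j3663:
Numerator: 2 = 2 + j0
Denominator: (j3663) + 768 = 768 + j3663
|N| = √(2² + 0²) ≈ 2, ∠N ≈ 0.00°
|D| = √(768² + 3663²) ≈ 3742.6, ∠D ≈ 78.16°
|T| = 2 / 3742.6 ≈ 0.00053439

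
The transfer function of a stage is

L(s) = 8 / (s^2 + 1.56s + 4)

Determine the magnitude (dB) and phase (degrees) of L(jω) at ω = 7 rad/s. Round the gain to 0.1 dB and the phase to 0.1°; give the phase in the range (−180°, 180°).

At s = jω = j7:
quadratic: (j7)² + 1.56·j7 + 4 = -45 + j10.92 → |·| ≈ 46.306, ∠ ≈ 166.36°
|L| = 8 / 46.306 ≈ 0.17276
Gain = 20 log₁₀(0.17276) ≈ -15.25 dB
∠L = 0.00° − 166.36° = -166.36°

-15.3 dB, -166.4°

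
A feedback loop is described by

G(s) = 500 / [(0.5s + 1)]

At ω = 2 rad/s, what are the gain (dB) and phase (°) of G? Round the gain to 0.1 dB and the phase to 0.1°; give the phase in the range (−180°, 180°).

At ω = 2 rad/s:
pole (1 + j2·0.5) = 1 + j1 → |·| ≈ 1.4142, ∠ ≈ 45.00°
|G| = 500 · 1 / (1.4142) ≈ 353.56
Gain = 20 log₁₀(353.56) ≈ 50.97 dB
∠G = (0°) − (45.00°) = -45.00°

51.0 dB, -45.0°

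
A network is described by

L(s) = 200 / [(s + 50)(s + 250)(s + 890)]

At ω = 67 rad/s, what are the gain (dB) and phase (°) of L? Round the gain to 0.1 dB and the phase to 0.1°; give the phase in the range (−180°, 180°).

At s = jω = j67:
pole (s+50): 50 + j67 → |·| = √(50²+67²) = √6989 ≈ 83.6, ∠ = arctan(67/50) ≈ 53.27°
pole (s+250): 250 + j67 → |·| = √(250²+67²) = √66989 ≈ 258.82, ∠ = arctan(67/250) ≈ 15.00°
pole (s+890): 890 + j67 → |·| = √(890²+67²) = √796589 ≈ 892.52, ∠ = arctan(67/890) ≈ 4.31°
|L| = 200 / 1.9312e+07 ≈ 1.0356e-05
Gain = 20 log₁₀(1.0356e-05) ≈ -99.70 dB
∠L = 0.00° − 72.58° = -72.58°

-99.7 dB, -72.6°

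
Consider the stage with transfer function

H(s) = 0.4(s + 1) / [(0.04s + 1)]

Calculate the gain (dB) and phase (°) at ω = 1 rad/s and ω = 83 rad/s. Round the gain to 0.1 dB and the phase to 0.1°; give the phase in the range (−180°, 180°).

ω = 1: -5.0 dB, 42.7°; ω = 83: 19.6 dB, 16.1°

At ω = 1 rad/s:
zero (1 + j1·1) = 1 + j1 → |·| ≈ 1.4142, ∠ ≈ 45.00°
pole (1 + j1·0.04) = 1 + j0.04 → |·| ≈ 1.0008, ∠ ≈ 2.29°
|H| = 0.4 · 1.4142 / (1.0008) ≈ 0.56523
Gain = 20 log₁₀(0.56523) ≈ -4.96 dB
∠H = (45.00°) − (2.29°) = 42.71°

At ω = 83 rad/s:
zero (1 + j83·1) = 1 + j83 → |·| ≈ 83.006, ∠ ≈ 89.31°
pole (1 + j83·0.04) = 1 + j3.32 → |·| ≈ 3.4673, ∠ ≈ 73.24°
|H| = 0.4 · 83.006 / (3.4673) ≈ 9.5759
Gain = 20 log₁₀(9.5759) ≈ 19.62 dB
∠H = (89.31°) − (73.24°) = 16.07°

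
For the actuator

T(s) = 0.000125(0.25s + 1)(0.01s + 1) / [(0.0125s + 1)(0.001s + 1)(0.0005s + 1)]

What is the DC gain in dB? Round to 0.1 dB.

-78.1 dB

T(0) = 0.000125 · 1 / 1 = 0.000125
20 log₁₀(0.000125) ≈ -78.06 dB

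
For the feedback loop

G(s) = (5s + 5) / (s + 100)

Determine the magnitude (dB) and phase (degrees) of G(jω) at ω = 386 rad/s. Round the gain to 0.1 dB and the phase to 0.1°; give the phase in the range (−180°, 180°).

Substitute s = j386:
Numerator: 5(j386) + 5 = 5 + j1930
Denominator: (j386) + 100 = 100 + j386
|N| = √(5² + 1930²) ≈ 1930, ∠N ≈ 89.85°
|D| = √(100² + 386²) ≈ 398.74, ∠D ≈ 75.48°
|G| = 1930 / 398.74 ≈ 4.8402
Gain = 20 log₁₀(4.8402) ≈ 13.70 dB
∠G = 89.85° − 75.48° = 14.37°

13.7 dB, 14.4°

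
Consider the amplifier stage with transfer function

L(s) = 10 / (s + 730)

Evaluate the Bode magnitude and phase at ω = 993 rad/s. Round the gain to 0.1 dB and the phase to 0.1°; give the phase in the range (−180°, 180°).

Substitute s = j993:
Numerator: 10 = 10 + j0
Denominator: (j993) + 730 = 730 + j993
|N| = √(10² + 0²) ≈ 10, ∠N ≈ 0.00°
|D| = √(730² + 993²) ≈ 1232.5, ∠D ≈ 53.68°
|L| = 10 / 1232.5 ≈ 0.0081136
Gain = 20 log₁₀(0.0081136) ≈ -41.82 dB
∠L = 0.00° − 53.68° = -53.68°

-41.8 dB, -53.7°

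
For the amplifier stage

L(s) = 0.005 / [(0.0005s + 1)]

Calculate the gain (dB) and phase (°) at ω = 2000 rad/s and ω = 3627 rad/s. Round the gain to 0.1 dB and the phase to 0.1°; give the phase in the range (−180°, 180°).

ω = 2000: -49.0 dB, -45.0°; ω = 3627: -52.3 dB, -61.1°

At ω = 2000 rad/s:
pole (1 + j2000·0.0005) = 1 + j1 → |·| ≈ 1.4142, ∠ ≈ 45.00°
|L| = 0.005 · 1 / (1.4142) ≈ 0.0035356
Gain = 20 log₁₀(0.0035356) ≈ -49.03 dB
∠L = (0°) − (45.00°) = -45.00°

At ω = 3627 rad/s:
pole (1 + j3627·0.0005) = 1 + j1.8135 → |·| ≈ 2.0709, ∠ ≈ 61.13°
|L| = 0.005 · 1 / (2.0709) ≈ 0.0024144
Gain = 20 log₁₀(0.0024144) ≈ -52.34 dB
∠L = (0°) − (61.13°) = -61.13°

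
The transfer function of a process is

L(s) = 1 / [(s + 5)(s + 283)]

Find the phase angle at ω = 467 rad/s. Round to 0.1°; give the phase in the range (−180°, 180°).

-148.2°

At s = jω = j467:
pole (s+5): 5 + j467 → |·| = √(5²+467²) = √218114 ≈ 467.03, ∠ = arctan(467/5) ≈ 89.39°
pole (s+283): 283 + j467 → |·| = √(283²+467²) = √298178 ≈ 546.06, ∠ = arctan(467/283) ≈ 58.78°
∠L = 0.00° − 148.17° = -148.17°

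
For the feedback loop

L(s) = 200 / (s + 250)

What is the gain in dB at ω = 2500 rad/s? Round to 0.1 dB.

-22.0 dB

Substitute s = j2500:
Numerator: 200 = 200 + j0
Denominator: (j2500) + 250 = 250 + j2500
|N| = √(200² + 0²) ≈ 200, ∠N ≈ 0.00°
|D| = √(250² + 2500²) ≈ 2512.5, ∠D ≈ 84.29°
|L| = 200 / 2512.5 ≈ 0.079602
Gain = 20 log₁₀(0.079602) ≈ -21.98 dB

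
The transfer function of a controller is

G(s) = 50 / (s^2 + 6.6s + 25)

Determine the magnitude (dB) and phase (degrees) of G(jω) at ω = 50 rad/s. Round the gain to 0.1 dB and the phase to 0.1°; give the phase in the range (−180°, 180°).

-34.0 dB, -172.4°

At s = jω = j50:
quadratic: (j50)² + 6.6·j50 + 25 = -2475 + j330 → |·| ≈ 2496.9, ∠ ≈ 172.41°
|G| = 50 / 2496.9 ≈ 0.020025
Gain = 20 log₁₀(0.020025) ≈ -33.97 dB
∠G = 0.00° − 172.41° = -172.41°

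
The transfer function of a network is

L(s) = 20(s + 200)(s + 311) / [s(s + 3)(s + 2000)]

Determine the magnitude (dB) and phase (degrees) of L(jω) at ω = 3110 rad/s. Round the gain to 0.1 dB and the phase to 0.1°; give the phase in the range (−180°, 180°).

-45.3 dB, -66.6°

At s = jω = j3110:
zero (s+200): 200 + j3110 → |·| = √(200²+3110²) = √9712100 ≈ 3116.4, ∠ = arctan(3110/200) ≈ 86.32°
zero (s+311): 311 + j3110 → |·| = √(311²+3110²) = √9768821 ≈ 3125.5, ∠ = arctan(3110/311) ≈ 84.29°
pole (s+3): 3 + j3110 → |·| = √(3²+3110²) = √9672109 ≈ 3110, ∠ = arctan(3110/3) ≈ 89.94°
pole (s+2000): 2000 + j3110 → |·| = √(2000²+3110²) = √13672100 ≈ 3697.6, ∠ = arctan(3110/2000) ≈ 57.26°
pole at origin: |s| = 3110, ∠ = 90.00° (in denominator)
|L| = 20 · 9.7403e+06 / 3.5764e+10 ≈ 0.005447
Gain = 20 log₁₀(0.005447) ≈ -45.28 dB
∠L = 170.61° − 237.20° = -66.59°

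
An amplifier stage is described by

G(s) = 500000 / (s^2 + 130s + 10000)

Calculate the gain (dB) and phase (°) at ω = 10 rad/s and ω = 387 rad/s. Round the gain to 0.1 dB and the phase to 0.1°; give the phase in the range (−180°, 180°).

ω = 10: 34.0 dB, -7.5°; ω = 387: 10.5 dB, -160.2°

At s = jω = j10:
quadratic: (j10)² + 130·j10 + 10000 = 9900 + j1300 → |·| ≈ 9985, ∠ ≈ 7.48°
|G| = 500000 / 9985 ≈ 50.075
Gain = 20 log₁₀(50.075) ≈ 33.99 dB
∠G = 0.00° − 7.48° = -7.48°

At s = jω = j387:
quadratic: (j387)² + 130·j387 + 10000 = -139769 + j50310 → |·| ≈ 1.4855e+05, ∠ ≈ 160.20°
|G| = 500000 / 1.4855e+05 ≈ 3.3659
Gain = 20 log₁₀(3.3659) ≈ 10.54 dB
∠G = 0.00° − 160.20° = -160.20°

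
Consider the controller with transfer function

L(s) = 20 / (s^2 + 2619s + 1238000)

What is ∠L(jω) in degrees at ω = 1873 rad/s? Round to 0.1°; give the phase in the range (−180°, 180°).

-114.8°

Substitute s = j1873:
Numerator: 20 = 20 + j0
Denominator: (j1873)^2 + 2619(j1873) + 1238000 = -2270129 + j4905387
|N| = √(20² + 0²) ≈ 20, ∠N ≈ 0.00°
|D| = √(2270129² + 4905387²) ≈ 5.4052e+06, ∠D ≈ 114.83°
∠L = 0.00° − 114.83° = -114.83°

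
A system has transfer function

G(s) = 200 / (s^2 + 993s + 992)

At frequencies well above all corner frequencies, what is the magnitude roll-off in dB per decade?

Each pole contributes −20 dB/decade at high frequency; each zero contributes +20 dB/decade.
Net: 0 zero(s) − 2 pole(s) → -40 dB/decade.

-40 dB/decade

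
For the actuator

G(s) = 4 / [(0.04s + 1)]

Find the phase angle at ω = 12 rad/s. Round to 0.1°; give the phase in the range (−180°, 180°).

-25.6°

At ω = 12 rad/s:
pole (1 + j12·0.04) = 1 + j0.48 → |·| ≈ 1.1092, ∠ ≈ 25.64°
∠G = (0°) − (25.64°) = -25.64°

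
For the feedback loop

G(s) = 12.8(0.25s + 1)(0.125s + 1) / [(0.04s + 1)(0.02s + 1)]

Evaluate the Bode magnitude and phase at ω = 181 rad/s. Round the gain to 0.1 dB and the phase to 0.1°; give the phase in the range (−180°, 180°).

At ω = 181 rad/s:
zero (1 + j181·0.25) = 1 + j45.25 → |·| ≈ 45.261, ∠ ≈ 88.73°
zero (1 + j181·0.125) = 1 + j22.625 → |·| ≈ 22.647, ∠ ≈ 87.47°
pole (1 + j181·0.04) = 1 + j7.24 → |·| ≈ 7.3087, ∠ ≈ 82.14°
pole (1 + j181·0.02) = 1 + j3.62 → |·| ≈ 3.7556, ∠ ≈ 74.56°
|G| = 12.8 · 45.261 · 22.647 / (7.3087 · 3.7556) ≈ 478
Gain = 20 log₁₀(478) ≈ 53.59 dB
∠G = (88.73° + 87.47°) − (82.14° + 74.56°) = 19.50°

53.6 dB, 19.5°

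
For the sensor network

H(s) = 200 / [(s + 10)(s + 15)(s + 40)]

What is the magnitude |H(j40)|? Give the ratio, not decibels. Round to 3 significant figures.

0.00201

At s = jω = j40:
pole (s+10): 10 + j40 → |·| = √(10²+40²) = √1700 ≈ 41.231, ∠ = arctan(40/10) ≈ 75.96°
pole (s+15): 15 + j40 → |·| = √(15²+40²) = √1825 ≈ 42.72, ∠ = arctan(40/15) ≈ 69.44°
pole (s+40): 40 + j40 → |·| = √(40²+40²) = √3200 ≈ 56.569, ∠ = arctan(40/40) ≈ 45.00°
|H| = 200 / 99640 ≈ 0.0020072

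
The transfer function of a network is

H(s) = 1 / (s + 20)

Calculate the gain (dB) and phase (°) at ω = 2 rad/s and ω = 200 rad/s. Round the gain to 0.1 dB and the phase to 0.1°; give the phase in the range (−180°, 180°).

Substitute s = j2:
Numerator: 1 = 1 + j0
Denominator: (j2) + 20 = 20 + j2
|N| = √(1² + 0²) ≈ 1, ∠N ≈ 0.00°
|D| = √(20² + 2²) ≈ 20.1, ∠D ≈ 5.71°
|H| = 1 / 20.1 ≈ 0.049751
Gain = 20 log₁₀(0.049751) ≈ -26.06 dB
∠H = 0.00° − 5.71° = -5.71°

Substitute s = j200:
Numerator: 1 = 1 + j0
Denominator: (j200) + 20 = 20 + j200
|N| = √(1² + 0²) ≈ 1, ∠N ≈ 0.00°
|D| = √(20² + 200²) ≈ 201, ∠D ≈ 84.29°
|H| = 1 / 201 ≈ 0.0049751
Gain = 20 log₁₀(0.0049751) ≈ -46.06 dB
∠H = 0.00° − 84.29° = -84.29°

ω = 2: -26.1 dB, -5.7°; ω = 200: -46.1 dB, -84.3°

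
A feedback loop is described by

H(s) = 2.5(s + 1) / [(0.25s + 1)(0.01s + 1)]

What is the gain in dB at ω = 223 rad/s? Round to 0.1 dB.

12.2 dB

At ω = 223 rad/s:
zero (1 + j223·1) = 1 + j223 → |·| ≈ 223, ∠ ≈ 89.74°
pole (1 + j223·0.25) = 1 + j55.75 → |·| ≈ 55.759, ∠ ≈ 88.97°
pole (1 + j223·0.01) = 1 + j2.23 → |·| ≈ 2.444, ∠ ≈ 65.85°
|H| = 2.5 · 223 / (55.759 · 2.444) ≈ 4.091
Gain = 20 log₁₀(4.091) ≈ 12.24 dB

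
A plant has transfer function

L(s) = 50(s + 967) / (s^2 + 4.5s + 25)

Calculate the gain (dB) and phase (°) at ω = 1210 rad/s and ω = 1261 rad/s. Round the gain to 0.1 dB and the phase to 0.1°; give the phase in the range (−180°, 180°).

At s = jω = j1210:
zero (s+967): 967 + j1210 → |·| = √(967²+1210²) = √2399189 ≈ 1548.9, ∠ = arctan(1210/967) ≈ 51.37°
quadratic: (j1210)² + 4.5·j1210 + 25 = -1464075 + j5445 → |·| ≈ 1.4641e+06, ∠ ≈ 179.79°
|L| = 50 · 1548.9 / 1.4641e+06 ≈ 0.052896
Gain = 20 log₁₀(0.052896) ≈ -25.53 dB
∠L = 51.37° − 179.79° = -128.42°

At s = jω = j1261:
zero (s+967): 967 + j1261 → |·| = √(967²+1261²) = √2525210 ≈ 1589.1, ∠ = arctan(1261/967) ≈ 52.52°
quadratic: (j1261)² + 4.5·j1261 + 25 = -1590096 + j5674.5 → |·| ≈ 1.5901e+06, ∠ ≈ 179.80°
|L| = 50 · 1589.1 / 1.5901e+06 ≈ 0.049969
Gain = 20 log₁₀(0.049969) ≈ -26.03 dB
∠L = 52.52° − 179.80° = -127.28°

ω = 1210: -25.5 dB, -128.4°; ω = 1261: -26.0 dB, -127.3°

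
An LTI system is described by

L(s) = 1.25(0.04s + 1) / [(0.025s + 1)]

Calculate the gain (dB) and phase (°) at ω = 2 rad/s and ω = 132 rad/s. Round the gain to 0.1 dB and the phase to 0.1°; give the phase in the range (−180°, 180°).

ω = 2: 2.0 dB, 1.7°; ω = 132: 5.8 dB, 6.1°

At ω = 2 rad/s:
zero (1 + j2·0.04) = 1 + j0.08 → |·| ≈ 1.0032, ∠ ≈ 4.57°
pole (1 + j2·0.025) = 1 + j0.05 → |·| ≈ 1.0012, ∠ ≈ 2.86°
|L| = 1.25 · 1.0032 / (1.0012) ≈ 1.2525
Gain = 20 log₁₀(1.2525) ≈ 1.96 dB
∠L = (4.57°) − (2.86°) = 1.71°

At ω = 132 rad/s:
zero (1 + j132·0.04) = 1 + j5.28 → |·| ≈ 5.3739, ∠ ≈ 79.28°
pole (1 + j132·0.025) = 1 + j3.3 → |·| ≈ 3.4482, ∠ ≈ 73.14°
|L| = 1.25 · 5.3739 / (3.4482) ≈ 1.9481
Gain = 20 log₁₀(1.9481) ≈ 5.79 dB
∠L = (79.28°) − (73.14°) = 6.14°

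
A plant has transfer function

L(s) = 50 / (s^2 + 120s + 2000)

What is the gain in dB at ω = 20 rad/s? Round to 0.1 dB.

Substitute s = j20:
Numerator: 50 = 50 + j0
Denominator: (j20)^2 + 120(j20) + 2000 = 1600 + j2400
|N| = √(50² + 0²) ≈ 50, ∠N ≈ 0.00°
|D| = √(1600² + 2400²) ≈ 2884.4, ∠D ≈ 56.31°
|L| = 50 / 2884.4 ≈ 0.017335
Gain = 20 log₁₀(0.017335) ≈ -35.22 dB

-35.2 dB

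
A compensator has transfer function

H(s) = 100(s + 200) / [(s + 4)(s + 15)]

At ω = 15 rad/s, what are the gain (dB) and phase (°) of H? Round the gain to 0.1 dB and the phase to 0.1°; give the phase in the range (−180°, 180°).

At s = jω = j15:
zero (s+200): 200 + j15 → |·| = √(200²+15²) = √40225 ≈ 200.56, ∠ = arctan(15/200) ≈ 4.29°
pole (s+4): 4 + j15 → |·| = √(4²+15²) = √241 ≈ 15.524, ∠ = arctan(15/4) ≈ 75.07°
pole (s+15): 15 + j15 → |·| = √(15²+15²) = √450 ≈ 21.213, ∠ = arctan(15/15) ≈ 45.00°
|H| = 100 · 200.56 / 329.31 ≈ 60.903
Gain = 20 log₁₀(60.903) ≈ 35.69 dB
∠H = 4.29° − 120.07° = -115.78°

35.7 dB, -115.8°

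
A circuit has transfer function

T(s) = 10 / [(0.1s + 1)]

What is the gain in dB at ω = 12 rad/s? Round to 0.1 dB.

At ω = 12 rad/s:
pole (1 + j12·0.1) = 1 + j1.2 → |·| ≈ 1.562, ∠ ≈ 50.19°
|T| = 10 · 1 / (1.562) ≈ 6.402
Gain = 20 log₁₀(6.402) ≈ 16.13 dB

16.1 dB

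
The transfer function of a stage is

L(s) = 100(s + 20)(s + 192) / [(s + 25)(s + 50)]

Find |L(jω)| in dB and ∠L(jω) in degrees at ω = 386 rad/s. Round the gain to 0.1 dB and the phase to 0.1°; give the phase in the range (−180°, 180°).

At s = jω = j386:
zero (s+20): 20 + j386 → |·| = √(20²+386²) = √149396 ≈ 386.52, ∠ = arctan(386/20) ≈ 87.03°
zero (s+192): 192 + j386 → |·| = √(192²+386²) = √185860 ≈ 431.11, ∠ = arctan(386/192) ≈ 63.55°
pole (s+25): 25 + j386 → |·| = √(25²+386²) = √149621 ≈ 386.81, ∠ = arctan(386/25) ≈ 86.29°
pole (s+50): 50 + j386 → |·| = √(50²+386²) = √151496 ≈ 389.22, ∠ = arctan(386/50) ≈ 82.62°
|L| = 100 · 1.6663e+05 / 1.5055e+05 ≈ 110.68
Gain = 20 log₁₀(110.68) ≈ 40.88 dB
∠L = 150.58° − 168.91° = -18.33°

40.9 dB, -18.3°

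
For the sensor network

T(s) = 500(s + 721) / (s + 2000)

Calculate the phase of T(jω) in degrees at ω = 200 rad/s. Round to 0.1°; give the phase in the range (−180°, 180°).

9.8°

At s = jω = j200:
zero (s+721): 721 + j200 → |·| = √(721²+200²) = √559841 ≈ 748.23, ∠ = arctan(200/721) ≈ 15.50°
pole (s+2000): 2000 + j200 → |·| = √(2000²+200²) = √4040000 ≈ 2010, ∠ = arctan(200/2000) ≈ 5.71°
∠T = 15.50° − 5.71° = 9.79°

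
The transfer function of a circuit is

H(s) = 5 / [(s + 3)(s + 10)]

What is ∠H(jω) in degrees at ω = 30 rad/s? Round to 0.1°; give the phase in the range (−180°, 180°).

-155.9°

At s = jω = j30:
pole (s+3): 3 + j30 → |·| = √(3²+30²) = √909 ≈ 30.15, ∠ = arctan(30/3) ≈ 84.29°
pole (s+10): 10 + j30 → |·| = √(10²+30²) = √1000 ≈ 31.623, ∠ = arctan(30/10) ≈ 71.57°
∠H = 0.00° − 155.86° = -155.86°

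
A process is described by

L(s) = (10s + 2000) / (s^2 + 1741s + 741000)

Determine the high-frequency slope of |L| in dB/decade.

-20 dB/decade

Each pole contributes −20 dB/decade at high frequency; each zero contributes +20 dB/decade.
Net: 1 zero(s) − 2 pole(s) → -20 dB/decade.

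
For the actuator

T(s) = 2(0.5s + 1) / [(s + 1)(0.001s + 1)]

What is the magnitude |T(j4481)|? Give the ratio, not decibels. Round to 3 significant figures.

0.218

At ω = 4481 rad/s:
zero (1 + j4481·0.5) = 1 + j2240.5 → |·| ≈ 2240.5, ∠ ≈ 89.97°
pole (1 + j4481·1) = 1 + j4481 → |·| ≈ 4481, ∠ ≈ 89.99°
pole (1 + j4481·0.001) = 1 + j4.481 → |·| ≈ 4.5912, ∠ ≈ 77.42°
|T| = 2 · 2240.5 / (4481 · 4.5912) ≈ 0.21781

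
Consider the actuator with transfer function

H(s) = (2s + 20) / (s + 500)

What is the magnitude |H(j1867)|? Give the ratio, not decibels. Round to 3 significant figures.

1.93

Substitute s = j1867:
Numerator: 2(j1867) + 20 = 20 + j3734
Denominator: (j1867) + 500 = 500 + j1867
|N| = √(20² + 3734²) ≈ 3734.1, ∠N ≈ 89.69°
|D| = √(500² + 1867²) ≈ 1932.8, ∠D ≈ 75.01°
|H| = 3734.1 / 1932.8 ≈ 1.932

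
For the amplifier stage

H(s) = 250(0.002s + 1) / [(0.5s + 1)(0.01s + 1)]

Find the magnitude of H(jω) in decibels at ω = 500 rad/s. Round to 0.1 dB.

-11.1 dB

At ω = 500 rad/s:
zero (1 + j500·0.002) = 1 + j1 → |·| ≈ 1.4142, ∠ ≈ 45.00°
pole (1 + j500·0.5) = 1 + j250 → |·| ≈ 250, ∠ ≈ 89.77°
pole (1 + j500·0.01) = 1 + j5 → |·| ≈ 5.099, ∠ ≈ 78.69°
|H| = 250 · 1.4142 / (250 · 5.099) ≈ 0.27735
Gain = 20 log₁₀(0.27735) ≈ -11.14 dB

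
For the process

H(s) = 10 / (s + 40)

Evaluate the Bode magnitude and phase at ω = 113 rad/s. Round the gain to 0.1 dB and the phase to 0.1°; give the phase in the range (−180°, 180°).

-21.6 dB, -70.5°

At s = jω = j113:
pole (s+40): 40 + j113 → |·| = √(40²+113²) = √14369 ≈ 119.87, ∠ = arctan(113/40) ≈ 70.51°
|H| = 10 / 119.87 ≈ 0.083424
Gain = 20 log₁₀(0.083424) ≈ -21.57 dB
∠H = 0.00° − 70.51° = -70.51°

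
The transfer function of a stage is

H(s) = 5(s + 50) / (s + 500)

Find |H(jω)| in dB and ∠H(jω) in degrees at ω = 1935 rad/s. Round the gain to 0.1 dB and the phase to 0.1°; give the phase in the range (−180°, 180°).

13.7 dB, 13.0°

At s = jω = j1935:
zero (s+50): 50 + j1935 → |·| = √(50²+1935²) = √3746725 ≈ 1935.6, ∠ = arctan(1935/50) ≈ 88.52°
pole (s+500): 500 + j1935 → |·| = √(500²+1935²) = √3994225 ≈ 1998.6, ∠ = arctan(1935/500) ≈ 75.51°
|H| = 5 · 1935.6 / 1998.6 ≈ 4.8424
Gain = 20 log₁₀(4.8424) ≈ 13.70 dB
∠H = 88.52° − 75.51° = 13.01°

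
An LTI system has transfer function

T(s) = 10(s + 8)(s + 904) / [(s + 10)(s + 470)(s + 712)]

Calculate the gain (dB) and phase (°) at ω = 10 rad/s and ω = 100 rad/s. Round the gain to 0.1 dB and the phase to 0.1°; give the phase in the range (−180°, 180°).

At s = jω = j10:
zero (s+8): 8 + j10 → |·| = √(8²+10²) = √164 ≈ 12.806, ∠ = arctan(10/8) ≈ 51.34°
zero (s+904): 904 + j10 → |·| = √(904²+10²) = √817316 ≈ 904.06, ∠ = arctan(10/904) ≈ 0.63°
pole (s+10): 10 + j10 → |·| = √(10²+10²) = √200 ≈ 14.142, ∠ = arctan(10/10) ≈ 45.00°
pole (s+470): 470 + j10 → |·| = √(470²+10²) = √221000 ≈ 470.11, ∠ = arctan(10/470) ≈ 1.22°
pole (s+712): 712 + j10 → |·| = √(712²+10²) = √507044 ≈ 712.07, ∠ = arctan(10/712) ≈ 0.80°
|T| = 10 · 11577 / 4.7341e+06 ≈ 0.024454
Gain = 20 log₁₀(0.024454) ≈ -32.23 dB
∠T = 51.97° − 47.02° = 4.95°

At s = jω = j100:
zero (s+8): 8 + j100 → |·| = √(8²+100²) = √10064 ≈ 100.32, ∠ = arctan(100/8) ≈ 85.43°
zero (s+904): 904 + j100 → |·| = √(904²+100²) = √827216 ≈ 909.51, ∠ = arctan(100/904) ≈ 6.31°
pole (s+10): 10 + j100 → |·| = √(10²+100²) = √10100 ≈ 100.5, ∠ = arctan(100/10) ≈ 84.29°
pole (s+470): 470 + j100 → |·| = √(470²+100²) = √230900 ≈ 480.52, ∠ = arctan(100/470) ≈ 12.01°
pole (s+712): 712 + j100 → |·| = √(712²+100²) = √516944 ≈ 718.99, ∠ = arctan(100/712) ≈ 7.99°
|T| = 10 · 91242 / 3.4722e+07 ≈ 0.026278
Gain = 20 log₁₀(0.026278) ≈ -31.61 dB
∠T = 91.74° − 104.29° = -12.55°

ω = 10: -32.2 dB, 5.0°; ω = 100: -31.6 dB, -12.6°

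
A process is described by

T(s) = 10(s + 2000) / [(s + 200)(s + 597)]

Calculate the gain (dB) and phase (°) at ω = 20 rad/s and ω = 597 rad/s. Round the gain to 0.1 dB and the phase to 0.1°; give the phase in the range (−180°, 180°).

At s = jω = j20:
zero (s+2000): 2000 + j20 → |·| = √(2000²+20²) = √4000400 ≈ 2000.1, ∠ = arctan(20/2000) ≈ 0.57°
pole (s+200): 200 + j20 → |·| = √(200²+20²) = √40400 ≈ 201, ∠ = arctan(20/200) ≈ 5.71°
pole (s+597): 597 + j20 → |·| = √(597²+20²) = √356809 ≈ 597.33, ∠ = arctan(20/597) ≈ 1.92°
|T| = 10 · 2000.1 / 1.2006e+05 ≈ 0.16659
Gain = 20 log₁₀(0.16659) ≈ -15.57 dB
∠T = 0.57° − 7.63° = -7.06°

At s = jω = j597:
zero (s+2000): 2000 + j597 → |·| = √(2000²+597²) = √4356409 ≈ 2087.2, ∠ = arctan(597/2000) ≈ 16.62°
pole (s+200): 200 + j597 → |·| = √(200²+597²) = √396409 ≈ 629.61, ∠ = arctan(597/200) ≈ 71.48°
pole (s+597): 597 + j597 → |·| = √(597²+597²) = √712818 ≈ 844.29, ∠ = arctan(597/597) ≈ 45.00°
|T| = 10 · 2087.2 / 5.3157e+05 ≈ 0.039265
Gain = 20 log₁₀(0.039265) ≈ -28.12 dB
∠T = 16.62° − 116.48° = -99.86°

ω = 20: -15.6 dB, -7.1°; ω = 597: -28.1 dB, -99.9°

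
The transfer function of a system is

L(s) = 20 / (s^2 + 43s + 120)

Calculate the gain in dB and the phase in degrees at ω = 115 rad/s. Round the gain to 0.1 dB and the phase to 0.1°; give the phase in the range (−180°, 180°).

-56.9 dB, -159.3°

Substitute s = j115:
Numerator: 20 = 20 + j0
Denominator: (j115)^2 + 43(j115) + 120 = -13105 + j4945
|N| = √(20² + 0²) ≈ 20, ∠N ≈ 0.00°
|D| = √(13105² + 4945²) ≈ 14007, ∠D ≈ 159.33°
|L| = 20 / 14007 ≈ 0.0014279
Gain = 20 log₁₀(0.0014279) ≈ -56.91 dB
∠L = 0.00° − 159.33° = -159.33°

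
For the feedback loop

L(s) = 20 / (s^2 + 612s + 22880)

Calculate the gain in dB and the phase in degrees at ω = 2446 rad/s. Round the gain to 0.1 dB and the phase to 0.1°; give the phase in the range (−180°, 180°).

-109.8 dB, -165.9°

Substitute s = j2446:
Numerator: 20 = 20 + j0
Denominator: (j2446)^2 + 612(j2446) + 22880 = -5960036 + j1496952
|N| = √(20² + 0²) ≈ 20, ∠N ≈ 0.00°
|D| = √(5960036² + 1496952²) ≈ 6.1452e+06, ∠D ≈ 165.90°
|L| = 20 / 6.1452e+06 ≈ 3.2546e-06
Gain = 20 log₁₀(3.2546e-06) ≈ -109.75 dB
∠L = 0.00° − 165.90° = -165.90°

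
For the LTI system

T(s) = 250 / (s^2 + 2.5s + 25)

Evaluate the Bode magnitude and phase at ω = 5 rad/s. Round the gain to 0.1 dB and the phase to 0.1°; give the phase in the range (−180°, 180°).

At s = jω = j5:
quadratic: (j5)² + 2.5·j5 + 25 = 0 + j12.5 → |·| ≈ 12.5, ∠ ≈ 90.00°
|T| = 250 / 12.5 ≈ 20
Gain = 20 log₁₀(20) ≈ 26.02 dB
∠T = 0.00° − 90.00° = -90.00°

26.0 dB, -90.0°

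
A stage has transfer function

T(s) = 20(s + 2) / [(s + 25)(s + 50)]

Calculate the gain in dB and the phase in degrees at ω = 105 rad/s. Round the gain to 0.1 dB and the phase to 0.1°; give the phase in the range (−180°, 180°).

-15.5 dB, -52.2°

At s = jω = j105:
zero (s+2): 2 + j105 → |·| = √(2²+105²) = √11029 ≈ 105.02, ∠ = arctan(105/2) ≈ 88.91°
pole (s+25): 25 + j105 → |·| = √(25²+105²) = √11650 ≈ 107.94, ∠ = arctan(105/25) ≈ 76.61°
pole (s+50): 50 + j105 → |·| = √(50²+105²) = √13525 ≈ 116.3, ∠ = arctan(105/50) ≈ 64.54°
|T| = 20 · 105.02 / 12553 ≈ 0.16732
Gain = 20 log₁₀(0.16732) ≈ -15.53 dB
∠T = 88.91° − 141.15° = -52.24°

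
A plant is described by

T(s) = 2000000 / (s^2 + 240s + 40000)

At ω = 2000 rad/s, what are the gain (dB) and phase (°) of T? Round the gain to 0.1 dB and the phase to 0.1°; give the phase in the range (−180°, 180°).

-6.0 dB, -173.1°

At s = jω = j2000:
quadratic: (j2000)² + 240·j2000 + 40000 = -3960000 + j480000 → |·| ≈ 3.989e+06, ∠ ≈ 173.09°
|T| = 2000000 / 3.989e+06 ≈ 0.50138
Gain = 20 log₁₀(0.50138) ≈ -6.00 dB
∠T = 0.00° − 173.09° = -173.09°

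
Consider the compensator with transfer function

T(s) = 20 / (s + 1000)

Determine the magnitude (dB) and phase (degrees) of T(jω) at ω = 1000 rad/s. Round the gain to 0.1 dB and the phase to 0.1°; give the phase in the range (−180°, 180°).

-37.0 dB, -45.0°

Substitute s = j1000:
Numerator: 20 = 20 + j0
Denominator: (j1000) + 1000 = 1000 + j1000
|N| = √(20² + 0²) ≈ 20, ∠N ≈ 0.00°
|D| = √(1000² + 1000²) ≈ 1414.2, ∠D ≈ 45.00°
|T| = 20 / 1414.2 ≈ 0.014142
Gain = 20 log₁₀(0.014142) ≈ -36.99 dB
∠T = 0.00° − 45.00° = -45.00°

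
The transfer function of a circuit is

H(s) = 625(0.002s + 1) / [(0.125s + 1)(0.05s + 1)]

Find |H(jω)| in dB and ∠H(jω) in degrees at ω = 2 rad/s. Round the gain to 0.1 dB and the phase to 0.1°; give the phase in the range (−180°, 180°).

55.6 dB, -19.5°

At ω = 2 rad/s:
zero (1 + j2·0.002) = 1 + j0.004 → |·| ≈ 1, ∠ ≈ 0.23°
pole (1 + j2·0.125) = 1 + j0.25 → |·| ≈ 1.0308, ∠ ≈ 14.04°
pole (1 + j2·0.05) = 1 + j0.1 → |·| ≈ 1.005, ∠ ≈ 5.71°
|H| = 625 · 1 / (1.0308 · 1.005) ≈ 603.31
Gain = 20 log₁₀(603.31) ≈ 55.61 dB
∠H = (0.23°) − (14.04° + 5.71°) = -19.52°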